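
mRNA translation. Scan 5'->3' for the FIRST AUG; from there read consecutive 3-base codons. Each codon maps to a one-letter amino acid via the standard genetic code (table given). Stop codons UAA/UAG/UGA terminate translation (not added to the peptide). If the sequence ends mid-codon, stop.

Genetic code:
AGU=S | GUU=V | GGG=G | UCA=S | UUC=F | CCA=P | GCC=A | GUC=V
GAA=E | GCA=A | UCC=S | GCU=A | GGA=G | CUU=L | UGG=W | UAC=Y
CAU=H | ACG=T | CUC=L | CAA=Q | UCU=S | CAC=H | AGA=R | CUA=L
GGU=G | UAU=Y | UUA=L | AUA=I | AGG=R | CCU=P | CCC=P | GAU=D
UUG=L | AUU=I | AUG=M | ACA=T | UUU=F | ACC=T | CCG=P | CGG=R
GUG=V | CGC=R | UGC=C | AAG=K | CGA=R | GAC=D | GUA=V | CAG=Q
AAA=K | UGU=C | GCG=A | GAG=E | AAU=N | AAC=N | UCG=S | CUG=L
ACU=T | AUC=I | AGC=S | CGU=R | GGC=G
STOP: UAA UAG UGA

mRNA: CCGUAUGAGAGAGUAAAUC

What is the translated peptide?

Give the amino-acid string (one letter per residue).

Answer: MRE

Derivation:
start AUG at pos 4
pos 4: AUG -> M; peptide=M
pos 7: AGA -> R; peptide=MR
pos 10: GAG -> E; peptide=MRE
pos 13: UAA -> STOP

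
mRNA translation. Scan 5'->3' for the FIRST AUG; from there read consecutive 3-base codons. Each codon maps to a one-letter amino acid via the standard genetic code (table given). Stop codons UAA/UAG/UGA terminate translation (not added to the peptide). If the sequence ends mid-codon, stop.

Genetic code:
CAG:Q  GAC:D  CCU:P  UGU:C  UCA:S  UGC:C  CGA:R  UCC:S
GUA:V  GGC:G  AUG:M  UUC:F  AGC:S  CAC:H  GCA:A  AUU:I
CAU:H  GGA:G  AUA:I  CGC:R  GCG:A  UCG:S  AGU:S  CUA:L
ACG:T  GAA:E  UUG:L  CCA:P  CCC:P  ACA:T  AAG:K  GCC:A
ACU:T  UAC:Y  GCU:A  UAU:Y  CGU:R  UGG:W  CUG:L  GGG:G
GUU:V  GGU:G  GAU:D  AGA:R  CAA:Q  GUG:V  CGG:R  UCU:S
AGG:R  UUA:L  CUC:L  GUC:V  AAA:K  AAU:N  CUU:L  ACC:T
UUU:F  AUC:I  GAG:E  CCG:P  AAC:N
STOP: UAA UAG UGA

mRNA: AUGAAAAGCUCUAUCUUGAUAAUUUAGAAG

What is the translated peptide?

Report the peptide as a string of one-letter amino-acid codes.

start AUG at pos 0
pos 0: AUG -> M; peptide=M
pos 3: AAA -> K; peptide=MK
pos 6: AGC -> S; peptide=MKS
pos 9: UCU -> S; peptide=MKSS
pos 12: AUC -> I; peptide=MKSSI
pos 15: UUG -> L; peptide=MKSSIL
pos 18: AUA -> I; peptide=MKSSILI
pos 21: AUU -> I; peptide=MKSSILII
pos 24: UAG -> STOP

Answer: MKSSILII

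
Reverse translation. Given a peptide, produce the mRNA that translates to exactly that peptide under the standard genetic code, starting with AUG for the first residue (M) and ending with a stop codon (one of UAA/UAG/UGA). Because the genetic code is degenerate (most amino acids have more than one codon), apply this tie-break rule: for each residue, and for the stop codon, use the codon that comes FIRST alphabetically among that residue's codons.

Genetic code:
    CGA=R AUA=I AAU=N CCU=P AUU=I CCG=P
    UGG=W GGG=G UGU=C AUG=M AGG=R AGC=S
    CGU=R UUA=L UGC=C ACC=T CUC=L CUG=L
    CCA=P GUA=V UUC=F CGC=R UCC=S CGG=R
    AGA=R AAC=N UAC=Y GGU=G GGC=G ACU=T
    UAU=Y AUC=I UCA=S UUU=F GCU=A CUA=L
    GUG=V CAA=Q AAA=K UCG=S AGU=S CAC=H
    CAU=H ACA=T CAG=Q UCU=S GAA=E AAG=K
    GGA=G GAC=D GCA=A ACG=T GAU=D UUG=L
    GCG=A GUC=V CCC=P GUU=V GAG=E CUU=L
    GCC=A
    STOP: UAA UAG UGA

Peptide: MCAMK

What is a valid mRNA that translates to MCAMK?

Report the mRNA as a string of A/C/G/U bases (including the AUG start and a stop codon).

Answer: mRNA: AUGUGCGCAAUGAAAUAA

Derivation:
residue 1: M -> AUG (start codon)
residue 2: C codons sorted = UGC,UGU -> pick first = UGC
residue 3: A codons sorted = GCA,GCC,GCG,GCU -> pick first = GCA
residue 4: M -> AUG (only codon)
residue 5: K codons sorted = AAA,AAG -> pick first = AAA
terminator: stop codons sorted = UAA,UAG,UGA -> pick first = UAA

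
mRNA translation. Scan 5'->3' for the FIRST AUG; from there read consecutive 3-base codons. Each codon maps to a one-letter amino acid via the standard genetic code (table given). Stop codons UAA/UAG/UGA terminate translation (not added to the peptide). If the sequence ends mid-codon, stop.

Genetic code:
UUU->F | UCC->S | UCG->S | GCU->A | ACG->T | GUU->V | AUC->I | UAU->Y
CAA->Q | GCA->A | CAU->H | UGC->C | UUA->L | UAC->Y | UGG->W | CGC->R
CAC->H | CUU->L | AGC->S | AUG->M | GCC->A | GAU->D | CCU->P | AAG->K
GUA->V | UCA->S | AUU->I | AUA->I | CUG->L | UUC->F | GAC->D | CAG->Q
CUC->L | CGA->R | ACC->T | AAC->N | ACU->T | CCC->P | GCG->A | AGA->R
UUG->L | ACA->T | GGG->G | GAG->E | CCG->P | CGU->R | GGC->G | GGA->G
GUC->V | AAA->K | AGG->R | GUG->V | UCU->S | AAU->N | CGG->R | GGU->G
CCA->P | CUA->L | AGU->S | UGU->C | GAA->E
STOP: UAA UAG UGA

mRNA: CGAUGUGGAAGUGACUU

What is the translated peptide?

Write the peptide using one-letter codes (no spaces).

start AUG at pos 2
pos 2: AUG -> M; peptide=M
pos 5: UGG -> W; peptide=MW
pos 8: AAG -> K; peptide=MWK
pos 11: UGA -> STOP

Answer: MWK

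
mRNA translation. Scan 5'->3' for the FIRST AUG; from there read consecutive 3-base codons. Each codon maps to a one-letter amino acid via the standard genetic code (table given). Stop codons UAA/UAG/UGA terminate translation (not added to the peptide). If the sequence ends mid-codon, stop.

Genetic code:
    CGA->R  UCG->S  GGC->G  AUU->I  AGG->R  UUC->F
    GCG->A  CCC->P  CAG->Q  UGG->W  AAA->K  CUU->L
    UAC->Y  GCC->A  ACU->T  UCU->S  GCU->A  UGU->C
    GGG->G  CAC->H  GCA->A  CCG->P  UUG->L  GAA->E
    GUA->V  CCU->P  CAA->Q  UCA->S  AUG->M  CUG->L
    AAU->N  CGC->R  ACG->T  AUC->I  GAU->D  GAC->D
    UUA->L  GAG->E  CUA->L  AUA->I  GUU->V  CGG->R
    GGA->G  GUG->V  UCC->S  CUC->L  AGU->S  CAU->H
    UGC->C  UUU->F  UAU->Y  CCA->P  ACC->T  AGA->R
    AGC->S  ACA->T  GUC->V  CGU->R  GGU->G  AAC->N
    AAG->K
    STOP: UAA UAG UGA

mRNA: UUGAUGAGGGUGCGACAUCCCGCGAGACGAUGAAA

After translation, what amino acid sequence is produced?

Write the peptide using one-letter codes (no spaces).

start AUG at pos 3
pos 3: AUG -> M; peptide=M
pos 6: AGG -> R; peptide=MR
pos 9: GUG -> V; peptide=MRV
pos 12: CGA -> R; peptide=MRVR
pos 15: CAU -> H; peptide=MRVRH
pos 18: CCC -> P; peptide=MRVRHP
pos 21: GCG -> A; peptide=MRVRHPA
pos 24: AGA -> R; peptide=MRVRHPAR
pos 27: CGA -> R; peptide=MRVRHPARR
pos 30: UGA -> STOP

Answer: MRVRHPARR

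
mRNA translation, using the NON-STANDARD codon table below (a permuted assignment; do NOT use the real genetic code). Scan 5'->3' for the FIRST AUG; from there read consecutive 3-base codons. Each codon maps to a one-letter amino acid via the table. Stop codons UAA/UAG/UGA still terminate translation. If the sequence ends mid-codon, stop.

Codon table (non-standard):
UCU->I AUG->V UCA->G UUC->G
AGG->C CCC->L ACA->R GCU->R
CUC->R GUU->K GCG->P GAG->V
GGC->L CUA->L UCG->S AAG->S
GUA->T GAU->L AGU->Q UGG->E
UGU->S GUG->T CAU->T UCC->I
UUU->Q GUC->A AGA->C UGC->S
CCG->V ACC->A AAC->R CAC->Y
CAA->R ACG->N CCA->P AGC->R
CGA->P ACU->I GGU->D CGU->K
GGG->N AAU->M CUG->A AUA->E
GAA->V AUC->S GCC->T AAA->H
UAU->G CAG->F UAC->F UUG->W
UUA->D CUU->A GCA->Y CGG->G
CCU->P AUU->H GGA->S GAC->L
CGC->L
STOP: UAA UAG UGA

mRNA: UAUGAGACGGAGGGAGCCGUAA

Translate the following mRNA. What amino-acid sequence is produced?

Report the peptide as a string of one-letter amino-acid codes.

start AUG at pos 1
pos 1: AUG -> V; peptide=V
pos 4: AGA -> C; peptide=VC
pos 7: CGG -> G; peptide=VCG
pos 10: AGG -> C; peptide=VCGC
pos 13: GAG -> V; peptide=VCGCV
pos 16: CCG -> V; peptide=VCGCVV
pos 19: UAA -> STOP

Answer: VCGCVV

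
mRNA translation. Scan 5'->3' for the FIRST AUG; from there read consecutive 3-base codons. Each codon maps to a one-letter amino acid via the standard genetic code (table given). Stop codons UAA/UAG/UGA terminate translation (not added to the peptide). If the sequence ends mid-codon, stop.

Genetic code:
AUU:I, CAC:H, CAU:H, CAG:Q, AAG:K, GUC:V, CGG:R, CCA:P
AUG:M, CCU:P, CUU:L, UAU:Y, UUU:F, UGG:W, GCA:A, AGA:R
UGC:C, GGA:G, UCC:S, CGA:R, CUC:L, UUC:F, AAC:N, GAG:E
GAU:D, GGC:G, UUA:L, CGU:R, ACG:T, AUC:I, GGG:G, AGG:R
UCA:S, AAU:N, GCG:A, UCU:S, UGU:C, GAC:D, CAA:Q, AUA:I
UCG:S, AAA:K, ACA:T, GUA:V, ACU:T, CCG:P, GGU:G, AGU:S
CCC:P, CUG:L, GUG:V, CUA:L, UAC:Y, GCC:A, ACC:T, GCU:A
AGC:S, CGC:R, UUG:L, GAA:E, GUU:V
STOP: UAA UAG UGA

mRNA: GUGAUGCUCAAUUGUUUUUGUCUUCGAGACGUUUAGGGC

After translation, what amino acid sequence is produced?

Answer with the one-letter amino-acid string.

Answer: MLNCFCLRDV

Derivation:
start AUG at pos 3
pos 3: AUG -> M; peptide=M
pos 6: CUC -> L; peptide=ML
pos 9: AAU -> N; peptide=MLN
pos 12: UGU -> C; peptide=MLNC
pos 15: UUU -> F; peptide=MLNCF
pos 18: UGU -> C; peptide=MLNCFC
pos 21: CUU -> L; peptide=MLNCFCL
pos 24: CGA -> R; peptide=MLNCFCLR
pos 27: GAC -> D; peptide=MLNCFCLRD
pos 30: GUU -> V; peptide=MLNCFCLRDV
pos 33: UAG -> STOP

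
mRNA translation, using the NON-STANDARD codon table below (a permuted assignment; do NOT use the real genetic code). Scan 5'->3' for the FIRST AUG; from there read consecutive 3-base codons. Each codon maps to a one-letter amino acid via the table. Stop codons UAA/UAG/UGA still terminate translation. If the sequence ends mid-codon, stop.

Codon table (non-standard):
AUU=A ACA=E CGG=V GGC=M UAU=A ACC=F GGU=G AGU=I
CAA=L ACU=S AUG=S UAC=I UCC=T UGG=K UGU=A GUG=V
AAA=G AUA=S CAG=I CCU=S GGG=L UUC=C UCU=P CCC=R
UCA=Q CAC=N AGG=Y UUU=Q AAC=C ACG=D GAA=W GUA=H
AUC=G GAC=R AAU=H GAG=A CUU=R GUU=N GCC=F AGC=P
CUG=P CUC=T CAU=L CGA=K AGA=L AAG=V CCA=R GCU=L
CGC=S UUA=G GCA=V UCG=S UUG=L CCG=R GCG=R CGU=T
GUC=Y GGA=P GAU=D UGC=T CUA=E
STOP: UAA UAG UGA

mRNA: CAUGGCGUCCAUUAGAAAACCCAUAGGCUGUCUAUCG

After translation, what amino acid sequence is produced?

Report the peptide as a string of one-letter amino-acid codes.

Answer: SRTALGRSMAES

Derivation:
start AUG at pos 1
pos 1: AUG -> S; peptide=S
pos 4: GCG -> R; peptide=SR
pos 7: UCC -> T; peptide=SRT
pos 10: AUU -> A; peptide=SRTA
pos 13: AGA -> L; peptide=SRTAL
pos 16: AAA -> G; peptide=SRTALG
pos 19: CCC -> R; peptide=SRTALGR
pos 22: AUA -> S; peptide=SRTALGRS
pos 25: GGC -> M; peptide=SRTALGRSM
pos 28: UGU -> A; peptide=SRTALGRSMA
pos 31: CUA -> E; peptide=SRTALGRSMAE
pos 34: UCG -> S; peptide=SRTALGRSMAES
pos 37: only 0 nt remain (<3), stop (end of mRNA)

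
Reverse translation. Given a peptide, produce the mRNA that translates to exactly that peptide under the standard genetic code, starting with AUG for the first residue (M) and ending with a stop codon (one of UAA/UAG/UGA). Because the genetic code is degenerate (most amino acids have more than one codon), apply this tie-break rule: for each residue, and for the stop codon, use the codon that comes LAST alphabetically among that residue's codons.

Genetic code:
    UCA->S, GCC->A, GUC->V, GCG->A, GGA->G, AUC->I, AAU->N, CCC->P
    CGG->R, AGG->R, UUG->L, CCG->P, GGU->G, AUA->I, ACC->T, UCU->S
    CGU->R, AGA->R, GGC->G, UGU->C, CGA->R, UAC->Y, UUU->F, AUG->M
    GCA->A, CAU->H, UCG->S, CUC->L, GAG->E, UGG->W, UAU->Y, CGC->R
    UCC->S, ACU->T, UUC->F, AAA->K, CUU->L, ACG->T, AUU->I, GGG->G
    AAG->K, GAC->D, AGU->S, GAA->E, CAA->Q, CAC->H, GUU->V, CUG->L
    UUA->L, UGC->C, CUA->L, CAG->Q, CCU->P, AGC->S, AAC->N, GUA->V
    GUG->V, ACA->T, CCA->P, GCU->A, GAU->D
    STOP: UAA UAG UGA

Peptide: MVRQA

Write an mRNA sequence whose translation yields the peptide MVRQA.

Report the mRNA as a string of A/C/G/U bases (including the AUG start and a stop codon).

Answer: mRNA: AUGGUUCGUCAGGCUUGA

Derivation:
residue 1: M -> AUG (start codon)
residue 2: V codons sorted = GUA,GUC,GUG,GUU -> pick last = GUU
residue 3: R codons sorted = AGA,AGG,CGA,CGC,CGG,CGU -> pick last = CGU
residue 4: Q codons sorted = CAA,CAG -> pick last = CAG
residue 5: A codons sorted = GCA,GCC,GCG,GCU -> pick last = GCU
terminator: stop codons sorted = UAA,UAG,UGA -> pick last = UGA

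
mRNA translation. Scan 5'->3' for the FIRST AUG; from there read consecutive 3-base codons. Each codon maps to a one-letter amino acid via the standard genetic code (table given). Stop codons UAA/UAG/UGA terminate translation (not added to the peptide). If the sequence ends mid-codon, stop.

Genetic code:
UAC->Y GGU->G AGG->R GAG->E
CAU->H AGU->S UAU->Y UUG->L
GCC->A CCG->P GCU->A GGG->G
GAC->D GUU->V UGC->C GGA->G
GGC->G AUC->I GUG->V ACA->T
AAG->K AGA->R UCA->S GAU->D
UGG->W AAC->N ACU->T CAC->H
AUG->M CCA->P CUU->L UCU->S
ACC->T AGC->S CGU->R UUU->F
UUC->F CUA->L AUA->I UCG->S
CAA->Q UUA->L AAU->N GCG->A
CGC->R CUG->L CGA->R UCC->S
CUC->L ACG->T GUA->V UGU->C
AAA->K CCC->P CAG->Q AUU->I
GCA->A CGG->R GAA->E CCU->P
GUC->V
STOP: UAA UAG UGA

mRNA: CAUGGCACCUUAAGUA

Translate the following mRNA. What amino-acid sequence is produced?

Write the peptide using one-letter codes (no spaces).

Answer: MAP

Derivation:
start AUG at pos 1
pos 1: AUG -> M; peptide=M
pos 4: GCA -> A; peptide=MA
pos 7: CCU -> P; peptide=MAP
pos 10: UAA -> STOP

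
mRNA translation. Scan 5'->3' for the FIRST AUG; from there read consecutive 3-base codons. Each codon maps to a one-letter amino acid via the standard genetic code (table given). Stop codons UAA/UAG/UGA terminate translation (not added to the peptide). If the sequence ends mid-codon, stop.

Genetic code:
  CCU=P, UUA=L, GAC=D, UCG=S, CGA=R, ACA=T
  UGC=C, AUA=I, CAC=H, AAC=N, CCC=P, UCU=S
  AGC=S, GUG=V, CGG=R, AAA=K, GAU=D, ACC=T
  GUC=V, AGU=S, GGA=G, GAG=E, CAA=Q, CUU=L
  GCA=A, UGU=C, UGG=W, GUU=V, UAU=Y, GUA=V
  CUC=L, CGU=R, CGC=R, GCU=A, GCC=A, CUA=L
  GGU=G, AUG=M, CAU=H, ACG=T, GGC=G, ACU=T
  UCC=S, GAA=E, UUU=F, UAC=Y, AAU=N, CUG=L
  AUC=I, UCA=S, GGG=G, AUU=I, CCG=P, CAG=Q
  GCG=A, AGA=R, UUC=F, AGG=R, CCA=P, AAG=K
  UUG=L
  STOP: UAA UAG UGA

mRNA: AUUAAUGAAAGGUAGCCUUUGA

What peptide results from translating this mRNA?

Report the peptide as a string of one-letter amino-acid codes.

Answer: MKGSL

Derivation:
start AUG at pos 4
pos 4: AUG -> M; peptide=M
pos 7: AAA -> K; peptide=MK
pos 10: GGU -> G; peptide=MKG
pos 13: AGC -> S; peptide=MKGS
pos 16: CUU -> L; peptide=MKGSL
pos 19: UGA -> STOP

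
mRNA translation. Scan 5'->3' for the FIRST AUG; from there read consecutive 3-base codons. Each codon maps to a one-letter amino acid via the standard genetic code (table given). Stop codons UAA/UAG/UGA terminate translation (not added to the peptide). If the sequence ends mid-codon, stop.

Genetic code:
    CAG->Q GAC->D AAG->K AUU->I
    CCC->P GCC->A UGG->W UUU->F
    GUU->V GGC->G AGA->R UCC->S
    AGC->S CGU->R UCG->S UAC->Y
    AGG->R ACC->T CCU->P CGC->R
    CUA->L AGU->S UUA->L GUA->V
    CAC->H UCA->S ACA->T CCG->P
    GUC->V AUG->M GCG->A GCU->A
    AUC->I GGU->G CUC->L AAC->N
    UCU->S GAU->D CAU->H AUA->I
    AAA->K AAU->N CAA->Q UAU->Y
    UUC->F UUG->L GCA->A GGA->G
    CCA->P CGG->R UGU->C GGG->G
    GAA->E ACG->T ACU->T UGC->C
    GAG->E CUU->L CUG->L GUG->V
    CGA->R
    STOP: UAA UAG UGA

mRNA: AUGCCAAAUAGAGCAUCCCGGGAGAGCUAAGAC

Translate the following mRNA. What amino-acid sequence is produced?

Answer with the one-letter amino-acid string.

start AUG at pos 0
pos 0: AUG -> M; peptide=M
pos 3: CCA -> P; peptide=MP
pos 6: AAU -> N; peptide=MPN
pos 9: AGA -> R; peptide=MPNR
pos 12: GCA -> A; peptide=MPNRA
pos 15: UCC -> S; peptide=MPNRAS
pos 18: CGG -> R; peptide=MPNRASR
pos 21: GAG -> E; peptide=MPNRASRE
pos 24: AGC -> S; peptide=MPNRASRES
pos 27: UAA -> STOP

Answer: MPNRASRES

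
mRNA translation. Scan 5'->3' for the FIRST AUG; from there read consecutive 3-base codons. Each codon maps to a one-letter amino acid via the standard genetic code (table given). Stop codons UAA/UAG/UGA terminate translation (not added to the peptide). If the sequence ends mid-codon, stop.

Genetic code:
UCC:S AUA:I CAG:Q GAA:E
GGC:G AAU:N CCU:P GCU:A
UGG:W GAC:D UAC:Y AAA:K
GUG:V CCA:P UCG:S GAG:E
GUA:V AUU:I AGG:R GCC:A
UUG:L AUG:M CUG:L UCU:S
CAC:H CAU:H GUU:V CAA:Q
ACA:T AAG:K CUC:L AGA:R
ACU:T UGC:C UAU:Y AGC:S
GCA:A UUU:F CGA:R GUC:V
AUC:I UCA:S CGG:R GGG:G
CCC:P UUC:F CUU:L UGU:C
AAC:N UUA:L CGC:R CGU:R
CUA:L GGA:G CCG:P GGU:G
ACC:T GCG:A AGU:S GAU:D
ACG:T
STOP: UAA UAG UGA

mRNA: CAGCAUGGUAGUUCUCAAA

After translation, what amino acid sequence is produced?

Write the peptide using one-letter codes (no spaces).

Answer: MVVLK

Derivation:
start AUG at pos 4
pos 4: AUG -> M; peptide=M
pos 7: GUA -> V; peptide=MV
pos 10: GUU -> V; peptide=MVV
pos 13: CUC -> L; peptide=MVVL
pos 16: AAA -> K; peptide=MVVLK
pos 19: only 0 nt remain (<3), stop (end of mRNA)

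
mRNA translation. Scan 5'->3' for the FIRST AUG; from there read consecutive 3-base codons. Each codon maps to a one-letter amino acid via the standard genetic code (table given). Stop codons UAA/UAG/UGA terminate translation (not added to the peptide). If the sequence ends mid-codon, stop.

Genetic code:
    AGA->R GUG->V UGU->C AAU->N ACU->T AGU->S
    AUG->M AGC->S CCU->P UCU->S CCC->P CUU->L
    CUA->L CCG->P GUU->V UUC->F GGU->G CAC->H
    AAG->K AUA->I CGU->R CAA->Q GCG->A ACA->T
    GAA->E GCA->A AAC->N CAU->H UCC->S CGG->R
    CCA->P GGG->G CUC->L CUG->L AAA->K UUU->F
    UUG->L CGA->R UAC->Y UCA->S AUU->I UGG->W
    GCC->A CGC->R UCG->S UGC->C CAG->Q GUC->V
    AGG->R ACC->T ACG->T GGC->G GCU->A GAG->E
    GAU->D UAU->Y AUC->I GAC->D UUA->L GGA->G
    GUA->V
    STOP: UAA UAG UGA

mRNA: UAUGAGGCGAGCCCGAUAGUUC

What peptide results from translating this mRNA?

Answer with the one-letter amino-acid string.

Answer: MRRAR

Derivation:
start AUG at pos 1
pos 1: AUG -> M; peptide=M
pos 4: AGG -> R; peptide=MR
pos 7: CGA -> R; peptide=MRR
pos 10: GCC -> A; peptide=MRRA
pos 13: CGA -> R; peptide=MRRAR
pos 16: UAG -> STOP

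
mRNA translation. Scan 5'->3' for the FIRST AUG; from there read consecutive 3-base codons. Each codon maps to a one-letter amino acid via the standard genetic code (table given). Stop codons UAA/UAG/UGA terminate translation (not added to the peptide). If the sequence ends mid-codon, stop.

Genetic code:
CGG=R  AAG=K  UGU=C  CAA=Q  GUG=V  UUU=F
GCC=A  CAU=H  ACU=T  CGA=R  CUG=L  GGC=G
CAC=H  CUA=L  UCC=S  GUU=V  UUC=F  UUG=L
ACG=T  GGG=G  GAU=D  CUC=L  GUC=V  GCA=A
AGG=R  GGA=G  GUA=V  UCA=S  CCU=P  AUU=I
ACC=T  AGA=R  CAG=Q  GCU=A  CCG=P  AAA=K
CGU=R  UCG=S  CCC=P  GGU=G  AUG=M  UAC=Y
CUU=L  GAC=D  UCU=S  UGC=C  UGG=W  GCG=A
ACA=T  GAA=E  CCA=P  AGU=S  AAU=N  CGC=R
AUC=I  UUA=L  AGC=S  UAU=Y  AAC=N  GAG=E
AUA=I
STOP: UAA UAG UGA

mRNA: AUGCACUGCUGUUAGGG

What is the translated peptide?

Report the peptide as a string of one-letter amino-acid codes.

start AUG at pos 0
pos 0: AUG -> M; peptide=M
pos 3: CAC -> H; peptide=MH
pos 6: UGC -> C; peptide=MHC
pos 9: UGU -> C; peptide=MHCC
pos 12: UAG -> STOP

Answer: MHCC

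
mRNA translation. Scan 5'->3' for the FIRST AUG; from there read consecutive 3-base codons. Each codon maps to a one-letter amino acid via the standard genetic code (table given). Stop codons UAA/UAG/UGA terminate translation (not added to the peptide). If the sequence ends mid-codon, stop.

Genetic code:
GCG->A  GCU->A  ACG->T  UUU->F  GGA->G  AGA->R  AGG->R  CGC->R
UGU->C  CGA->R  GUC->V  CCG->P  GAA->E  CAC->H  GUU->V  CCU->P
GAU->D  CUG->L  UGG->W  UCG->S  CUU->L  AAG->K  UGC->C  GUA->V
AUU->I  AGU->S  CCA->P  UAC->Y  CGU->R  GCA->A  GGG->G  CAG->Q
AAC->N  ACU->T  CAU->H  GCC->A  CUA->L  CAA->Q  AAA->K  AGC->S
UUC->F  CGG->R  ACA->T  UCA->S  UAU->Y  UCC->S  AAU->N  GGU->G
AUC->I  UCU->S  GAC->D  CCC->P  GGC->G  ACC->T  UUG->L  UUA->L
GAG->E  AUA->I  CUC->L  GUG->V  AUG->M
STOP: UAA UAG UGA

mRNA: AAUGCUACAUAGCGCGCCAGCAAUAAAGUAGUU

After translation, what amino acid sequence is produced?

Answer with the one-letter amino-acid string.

start AUG at pos 1
pos 1: AUG -> M; peptide=M
pos 4: CUA -> L; peptide=ML
pos 7: CAU -> H; peptide=MLH
pos 10: AGC -> S; peptide=MLHS
pos 13: GCG -> A; peptide=MLHSA
pos 16: CCA -> P; peptide=MLHSAP
pos 19: GCA -> A; peptide=MLHSAPA
pos 22: AUA -> I; peptide=MLHSAPAI
pos 25: AAG -> K; peptide=MLHSAPAIK
pos 28: UAG -> STOP

Answer: MLHSAPAIK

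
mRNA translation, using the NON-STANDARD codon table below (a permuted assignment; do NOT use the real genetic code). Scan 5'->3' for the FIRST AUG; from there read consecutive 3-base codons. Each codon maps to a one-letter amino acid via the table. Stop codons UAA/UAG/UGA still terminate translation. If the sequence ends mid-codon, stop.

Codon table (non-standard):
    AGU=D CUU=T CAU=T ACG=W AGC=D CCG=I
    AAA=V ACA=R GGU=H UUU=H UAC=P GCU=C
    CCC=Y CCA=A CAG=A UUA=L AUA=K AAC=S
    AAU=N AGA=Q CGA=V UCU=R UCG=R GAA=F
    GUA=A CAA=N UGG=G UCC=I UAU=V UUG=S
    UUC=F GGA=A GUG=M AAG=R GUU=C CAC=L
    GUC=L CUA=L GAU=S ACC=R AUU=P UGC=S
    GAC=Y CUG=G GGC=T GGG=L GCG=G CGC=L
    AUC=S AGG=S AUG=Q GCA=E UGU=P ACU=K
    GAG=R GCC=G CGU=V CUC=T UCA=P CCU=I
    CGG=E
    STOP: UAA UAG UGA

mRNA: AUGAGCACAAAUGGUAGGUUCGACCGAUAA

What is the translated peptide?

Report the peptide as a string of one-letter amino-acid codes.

start AUG at pos 0
pos 0: AUG -> Q; peptide=Q
pos 3: AGC -> D; peptide=QD
pos 6: ACA -> R; peptide=QDR
pos 9: AAU -> N; peptide=QDRN
pos 12: GGU -> H; peptide=QDRNH
pos 15: AGG -> S; peptide=QDRNHS
pos 18: UUC -> F; peptide=QDRNHSF
pos 21: GAC -> Y; peptide=QDRNHSFY
pos 24: CGA -> V; peptide=QDRNHSFYV
pos 27: UAA -> STOP

Answer: QDRNHSFYV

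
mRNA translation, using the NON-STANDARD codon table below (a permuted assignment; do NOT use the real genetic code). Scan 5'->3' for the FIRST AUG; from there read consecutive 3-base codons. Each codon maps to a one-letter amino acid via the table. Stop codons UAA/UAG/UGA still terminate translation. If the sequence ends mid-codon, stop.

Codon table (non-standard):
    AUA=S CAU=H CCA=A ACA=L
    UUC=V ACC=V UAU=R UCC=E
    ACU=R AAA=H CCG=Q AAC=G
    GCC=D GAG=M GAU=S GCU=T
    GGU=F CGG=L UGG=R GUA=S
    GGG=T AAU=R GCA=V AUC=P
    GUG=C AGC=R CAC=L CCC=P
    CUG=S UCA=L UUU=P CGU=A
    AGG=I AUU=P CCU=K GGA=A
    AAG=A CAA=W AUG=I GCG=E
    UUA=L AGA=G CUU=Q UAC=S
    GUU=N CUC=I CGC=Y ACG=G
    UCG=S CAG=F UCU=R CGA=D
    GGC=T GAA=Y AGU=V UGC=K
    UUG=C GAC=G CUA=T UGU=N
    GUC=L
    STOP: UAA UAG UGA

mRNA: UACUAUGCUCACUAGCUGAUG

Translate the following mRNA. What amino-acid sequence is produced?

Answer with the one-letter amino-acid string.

start AUG at pos 4
pos 4: AUG -> I; peptide=I
pos 7: CUC -> I; peptide=II
pos 10: ACU -> R; peptide=IIR
pos 13: AGC -> R; peptide=IIRR
pos 16: UGA -> STOP

Answer: IIRR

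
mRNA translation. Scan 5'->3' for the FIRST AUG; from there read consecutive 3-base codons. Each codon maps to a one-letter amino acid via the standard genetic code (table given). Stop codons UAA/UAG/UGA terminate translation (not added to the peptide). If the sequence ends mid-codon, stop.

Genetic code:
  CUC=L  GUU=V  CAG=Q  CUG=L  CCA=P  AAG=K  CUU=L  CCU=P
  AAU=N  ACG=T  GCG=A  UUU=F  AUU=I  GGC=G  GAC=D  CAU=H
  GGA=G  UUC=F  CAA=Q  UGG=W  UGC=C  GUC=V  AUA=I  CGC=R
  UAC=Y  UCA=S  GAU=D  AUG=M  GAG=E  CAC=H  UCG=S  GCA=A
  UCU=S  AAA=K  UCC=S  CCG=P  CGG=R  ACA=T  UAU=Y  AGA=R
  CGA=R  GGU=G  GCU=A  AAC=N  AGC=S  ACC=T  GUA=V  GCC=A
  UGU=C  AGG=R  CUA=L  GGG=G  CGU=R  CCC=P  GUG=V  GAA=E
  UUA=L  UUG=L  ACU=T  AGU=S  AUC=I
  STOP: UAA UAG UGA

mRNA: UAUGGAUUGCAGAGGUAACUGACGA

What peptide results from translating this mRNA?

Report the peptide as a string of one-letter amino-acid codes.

Answer: MDCRGN

Derivation:
start AUG at pos 1
pos 1: AUG -> M; peptide=M
pos 4: GAU -> D; peptide=MD
pos 7: UGC -> C; peptide=MDC
pos 10: AGA -> R; peptide=MDCR
pos 13: GGU -> G; peptide=MDCRG
pos 16: AAC -> N; peptide=MDCRGN
pos 19: UGA -> STOP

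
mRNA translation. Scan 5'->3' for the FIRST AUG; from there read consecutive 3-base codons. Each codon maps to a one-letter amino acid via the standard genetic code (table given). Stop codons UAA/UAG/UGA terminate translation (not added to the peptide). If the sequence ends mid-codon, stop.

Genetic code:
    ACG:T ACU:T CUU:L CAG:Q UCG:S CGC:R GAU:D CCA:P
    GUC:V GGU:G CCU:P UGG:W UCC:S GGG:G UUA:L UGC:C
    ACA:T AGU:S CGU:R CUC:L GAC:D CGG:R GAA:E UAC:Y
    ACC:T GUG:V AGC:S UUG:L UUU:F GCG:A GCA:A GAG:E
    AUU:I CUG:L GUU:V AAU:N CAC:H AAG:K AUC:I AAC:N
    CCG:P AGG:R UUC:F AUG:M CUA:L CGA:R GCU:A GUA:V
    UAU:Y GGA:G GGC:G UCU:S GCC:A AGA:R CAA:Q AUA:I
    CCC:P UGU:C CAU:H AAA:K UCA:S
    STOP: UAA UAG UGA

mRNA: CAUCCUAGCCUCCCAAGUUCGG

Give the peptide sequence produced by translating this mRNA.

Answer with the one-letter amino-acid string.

Answer: (empty: no AUG start codon)

Derivation:
no AUG start codon found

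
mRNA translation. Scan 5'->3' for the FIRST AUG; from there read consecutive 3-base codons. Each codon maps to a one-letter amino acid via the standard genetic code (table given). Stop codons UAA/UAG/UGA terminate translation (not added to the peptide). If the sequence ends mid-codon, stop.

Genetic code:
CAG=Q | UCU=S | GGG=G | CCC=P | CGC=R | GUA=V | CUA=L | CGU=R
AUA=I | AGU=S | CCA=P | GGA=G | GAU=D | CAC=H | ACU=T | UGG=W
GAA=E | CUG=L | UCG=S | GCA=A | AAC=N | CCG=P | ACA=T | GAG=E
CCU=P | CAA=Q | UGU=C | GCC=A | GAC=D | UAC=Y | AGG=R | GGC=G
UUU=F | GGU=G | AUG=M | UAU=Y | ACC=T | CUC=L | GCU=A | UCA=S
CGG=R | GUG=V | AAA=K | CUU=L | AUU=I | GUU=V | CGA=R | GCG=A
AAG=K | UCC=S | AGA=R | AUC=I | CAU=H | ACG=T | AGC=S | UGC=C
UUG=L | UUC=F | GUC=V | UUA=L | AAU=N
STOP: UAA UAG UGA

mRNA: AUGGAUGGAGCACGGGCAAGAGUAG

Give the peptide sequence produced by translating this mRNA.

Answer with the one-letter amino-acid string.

start AUG at pos 0
pos 0: AUG -> M; peptide=M
pos 3: GAU -> D; peptide=MD
pos 6: GGA -> G; peptide=MDG
pos 9: GCA -> A; peptide=MDGA
pos 12: CGG -> R; peptide=MDGAR
pos 15: GCA -> A; peptide=MDGARA
pos 18: AGA -> R; peptide=MDGARAR
pos 21: GUA -> V; peptide=MDGARARV
pos 24: only 1 nt remain (<3), stop (end of mRNA)

Answer: MDGARARV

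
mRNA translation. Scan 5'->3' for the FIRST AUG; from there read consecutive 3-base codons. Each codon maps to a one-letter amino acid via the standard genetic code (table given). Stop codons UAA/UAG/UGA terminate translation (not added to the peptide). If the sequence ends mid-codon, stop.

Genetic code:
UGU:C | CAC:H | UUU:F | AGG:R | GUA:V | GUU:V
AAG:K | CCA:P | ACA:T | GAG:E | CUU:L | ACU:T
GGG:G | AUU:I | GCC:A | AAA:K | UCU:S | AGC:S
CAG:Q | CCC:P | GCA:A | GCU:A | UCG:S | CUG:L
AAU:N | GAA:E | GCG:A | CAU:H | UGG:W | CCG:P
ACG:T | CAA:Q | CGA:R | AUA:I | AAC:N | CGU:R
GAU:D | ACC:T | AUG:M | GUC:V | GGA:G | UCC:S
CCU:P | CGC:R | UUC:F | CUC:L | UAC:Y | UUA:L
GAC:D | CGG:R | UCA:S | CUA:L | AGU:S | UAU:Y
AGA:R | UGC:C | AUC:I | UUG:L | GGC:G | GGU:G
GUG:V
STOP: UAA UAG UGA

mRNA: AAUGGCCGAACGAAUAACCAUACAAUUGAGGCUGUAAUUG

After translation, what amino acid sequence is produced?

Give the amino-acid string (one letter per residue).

start AUG at pos 1
pos 1: AUG -> M; peptide=M
pos 4: GCC -> A; peptide=MA
pos 7: GAA -> E; peptide=MAE
pos 10: CGA -> R; peptide=MAER
pos 13: AUA -> I; peptide=MAERI
pos 16: ACC -> T; peptide=MAERIT
pos 19: AUA -> I; peptide=MAERITI
pos 22: CAA -> Q; peptide=MAERITIQ
pos 25: UUG -> L; peptide=MAERITIQL
pos 28: AGG -> R; peptide=MAERITIQLR
pos 31: CUG -> L; peptide=MAERITIQLRL
pos 34: UAA -> STOP

Answer: MAERITIQLRL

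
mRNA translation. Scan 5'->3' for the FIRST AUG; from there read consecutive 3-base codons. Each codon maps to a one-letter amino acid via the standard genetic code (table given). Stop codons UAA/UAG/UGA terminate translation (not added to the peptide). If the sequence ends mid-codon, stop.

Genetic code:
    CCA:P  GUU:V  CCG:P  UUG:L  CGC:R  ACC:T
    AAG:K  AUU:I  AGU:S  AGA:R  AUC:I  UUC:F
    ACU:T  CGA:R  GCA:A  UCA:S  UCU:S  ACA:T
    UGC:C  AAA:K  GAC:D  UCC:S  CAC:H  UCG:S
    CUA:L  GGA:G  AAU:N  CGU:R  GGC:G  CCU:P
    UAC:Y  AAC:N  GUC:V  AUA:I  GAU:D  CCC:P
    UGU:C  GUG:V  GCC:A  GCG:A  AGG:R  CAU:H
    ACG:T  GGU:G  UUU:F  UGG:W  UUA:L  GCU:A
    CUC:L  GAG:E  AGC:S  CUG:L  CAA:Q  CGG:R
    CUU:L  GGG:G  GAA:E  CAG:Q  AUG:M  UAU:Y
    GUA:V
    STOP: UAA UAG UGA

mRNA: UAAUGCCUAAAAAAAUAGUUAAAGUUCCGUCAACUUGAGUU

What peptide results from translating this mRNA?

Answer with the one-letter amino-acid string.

Answer: MPKKIVKVPST

Derivation:
start AUG at pos 2
pos 2: AUG -> M; peptide=M
pos 5: CCU -> P; peptide=MP
pos 8: AAA -> K; peptide=MPK
pos 11: AAA -> K; peptide=MPKK
pos 14: AUA -> I; peptide=MPKKI
pos 17: GUU -> V; peptide=MPKKIV
pos 20: AAA -> K; peptide=MPKKIVK
pos 23: GUU -> V; peptide=MPKKIVKV
pos 26: CCG -> P; peptide=MPKKIVKVP
pos 29: UCA -> S; peptide=MPKKIVKVPS
pos 32: ACU -> T; peptide=MPKKIVKVPST
pos 35: UGA -> STOP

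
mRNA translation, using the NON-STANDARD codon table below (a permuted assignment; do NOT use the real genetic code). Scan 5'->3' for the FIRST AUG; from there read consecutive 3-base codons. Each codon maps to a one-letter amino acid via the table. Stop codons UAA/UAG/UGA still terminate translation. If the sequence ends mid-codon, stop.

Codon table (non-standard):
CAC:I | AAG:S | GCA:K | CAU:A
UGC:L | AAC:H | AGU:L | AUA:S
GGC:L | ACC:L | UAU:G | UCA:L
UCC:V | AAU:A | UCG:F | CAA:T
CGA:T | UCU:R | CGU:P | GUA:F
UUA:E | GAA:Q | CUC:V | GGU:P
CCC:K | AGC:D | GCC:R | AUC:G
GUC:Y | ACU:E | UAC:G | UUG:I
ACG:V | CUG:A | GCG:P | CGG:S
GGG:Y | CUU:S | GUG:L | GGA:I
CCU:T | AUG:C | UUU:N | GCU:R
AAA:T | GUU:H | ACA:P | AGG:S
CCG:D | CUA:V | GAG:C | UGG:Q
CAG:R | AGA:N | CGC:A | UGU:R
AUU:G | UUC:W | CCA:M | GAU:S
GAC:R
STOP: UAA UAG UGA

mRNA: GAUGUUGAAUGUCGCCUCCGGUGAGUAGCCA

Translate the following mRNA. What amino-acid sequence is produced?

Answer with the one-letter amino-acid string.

Answer: CIAYRVPC

Derivation:
start AUG at pos 1
pos 1: AUG -> C; peptide=C
pos 4: UUG -> I; peptide=CI
pos 7: AAU -> A; peptide=CIA
pos 10: GUC -> Y; peptide=CIAY
pos 13: GCC -> R; peptide=CIAYR
pos 16: UCC -> V; peptide=CIAYRV
pos 19: GGU -> P; peptide=CIAYRVP
pos 22: GAG -> C; peptide=CIAYRVPC
pos 25: UAG -> STOP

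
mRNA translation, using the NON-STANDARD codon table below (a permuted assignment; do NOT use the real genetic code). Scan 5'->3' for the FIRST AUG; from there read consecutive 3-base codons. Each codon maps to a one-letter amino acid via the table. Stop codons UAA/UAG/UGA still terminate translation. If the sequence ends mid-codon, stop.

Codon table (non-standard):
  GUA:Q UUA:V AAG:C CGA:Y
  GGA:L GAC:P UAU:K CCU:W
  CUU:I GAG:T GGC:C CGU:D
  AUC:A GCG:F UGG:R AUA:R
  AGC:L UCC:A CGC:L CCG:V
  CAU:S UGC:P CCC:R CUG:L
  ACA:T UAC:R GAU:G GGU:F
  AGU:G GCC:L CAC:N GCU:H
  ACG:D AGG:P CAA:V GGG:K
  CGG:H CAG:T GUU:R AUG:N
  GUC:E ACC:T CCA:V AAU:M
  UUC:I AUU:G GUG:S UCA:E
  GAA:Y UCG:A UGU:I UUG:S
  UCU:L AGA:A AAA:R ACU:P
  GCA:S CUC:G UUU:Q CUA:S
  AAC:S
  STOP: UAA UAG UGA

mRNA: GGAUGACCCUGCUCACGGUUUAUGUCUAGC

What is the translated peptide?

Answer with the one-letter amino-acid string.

start AUG at pos 2
pos 2: AUG -> N; peptide=N
pos 5: ACC -> T; peptide=NT
pos 8: CUG -> L; peptide=NTL
pos 11: CUC -> G; peptide=NTLG
pos 14: ACG -> D; peptide=NTLGD
pos 17: GUU -> R; peptide=NTLGDR
pos 20: UAU -> K; peptide=NTLGDRK
pos 23: GUC -> E; peptide=NTLGDRKE
pos 26: UAG -> STOP

Answer: NTLGDRKE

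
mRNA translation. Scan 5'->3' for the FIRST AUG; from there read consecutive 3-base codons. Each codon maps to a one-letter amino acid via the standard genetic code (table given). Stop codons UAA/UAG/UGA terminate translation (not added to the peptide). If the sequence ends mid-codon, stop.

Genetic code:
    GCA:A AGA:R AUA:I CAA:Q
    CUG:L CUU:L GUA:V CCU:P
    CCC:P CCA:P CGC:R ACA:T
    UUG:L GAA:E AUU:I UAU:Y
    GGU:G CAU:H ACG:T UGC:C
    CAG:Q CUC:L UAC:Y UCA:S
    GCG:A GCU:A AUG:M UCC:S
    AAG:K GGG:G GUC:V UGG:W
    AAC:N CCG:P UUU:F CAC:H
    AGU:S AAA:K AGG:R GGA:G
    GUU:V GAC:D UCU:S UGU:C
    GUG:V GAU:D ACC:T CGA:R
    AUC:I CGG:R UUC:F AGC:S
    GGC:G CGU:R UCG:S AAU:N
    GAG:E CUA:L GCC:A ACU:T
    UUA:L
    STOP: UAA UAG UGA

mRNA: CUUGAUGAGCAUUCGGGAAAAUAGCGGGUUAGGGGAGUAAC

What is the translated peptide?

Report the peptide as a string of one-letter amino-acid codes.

start AUG at pos 4
pos 4: AUG -> M; peptide=M
pos 7: AGC -> S; peptide=MS
pos 10: AUU -> I; peptide=MSI
pos 13: CGG -> R; peptide=MSIR
pos 16: GAA -> E; peptide=MSIRE
pos 19: AAU -> N; peptide=MSIREN
pos 22: AGC -> S; peptide=MSIRENS
pos 25: GGG -> G; peptide=MSIRENSG
pos 28: UUA -> L; peptide=MSIRENSGL
pos 31: GGG -> G; peptide=MSIRENSGLG
pos 34: GAG -> E; peptide=MSIRENSGLGE
pos 37: UAA -> STOP

Answer: MSIRENSGLGE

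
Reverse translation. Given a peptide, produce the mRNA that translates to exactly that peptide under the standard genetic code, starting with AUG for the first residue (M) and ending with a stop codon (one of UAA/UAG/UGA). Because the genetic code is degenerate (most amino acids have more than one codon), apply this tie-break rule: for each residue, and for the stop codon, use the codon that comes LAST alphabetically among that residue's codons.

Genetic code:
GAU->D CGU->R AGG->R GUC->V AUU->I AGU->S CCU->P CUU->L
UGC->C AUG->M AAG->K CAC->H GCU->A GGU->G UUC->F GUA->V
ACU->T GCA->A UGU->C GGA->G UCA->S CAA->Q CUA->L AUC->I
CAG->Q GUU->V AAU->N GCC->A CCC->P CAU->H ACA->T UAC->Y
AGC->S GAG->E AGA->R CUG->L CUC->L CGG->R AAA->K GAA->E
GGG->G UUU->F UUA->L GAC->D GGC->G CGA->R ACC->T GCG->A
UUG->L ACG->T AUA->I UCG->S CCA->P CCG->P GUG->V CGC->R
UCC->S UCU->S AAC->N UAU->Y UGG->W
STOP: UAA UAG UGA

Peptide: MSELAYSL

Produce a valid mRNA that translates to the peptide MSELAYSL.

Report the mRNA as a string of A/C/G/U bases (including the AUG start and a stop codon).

residue 1: M -> AUG (start codon)
residue 2: S codons sorted = AGC,AGU,UCA,UCC,UCG,UCU -> pick last = UCU
residue 3: E codons sorted = GAA,GAG -> pick last = GAG
residue 4: L codons sorted = CUA,CUC,CUG,CUU,UUA,UUG -> pick last = UUG
residue 5: A codons sorted = GCA,GCC,GCG,GCU -> pick last = GCU
residue 6: Y codons sorted = UAC,UAU -> pick last = UAU
residue 7: S codons sorted = AGC,AGU,UCA,UCC,UCG,UCU -> pick last = UCU
residue 8: L codons sorted = CUA,CUC,CUG,CUU,UUA,UUG -> pick last = UUG
terminator: stop codons sorted = UAA,UAG,UGA -> pick last = UGA

Answer: mRNA: AUGUCUGAGUUGGCUUAUUCUUUGUGA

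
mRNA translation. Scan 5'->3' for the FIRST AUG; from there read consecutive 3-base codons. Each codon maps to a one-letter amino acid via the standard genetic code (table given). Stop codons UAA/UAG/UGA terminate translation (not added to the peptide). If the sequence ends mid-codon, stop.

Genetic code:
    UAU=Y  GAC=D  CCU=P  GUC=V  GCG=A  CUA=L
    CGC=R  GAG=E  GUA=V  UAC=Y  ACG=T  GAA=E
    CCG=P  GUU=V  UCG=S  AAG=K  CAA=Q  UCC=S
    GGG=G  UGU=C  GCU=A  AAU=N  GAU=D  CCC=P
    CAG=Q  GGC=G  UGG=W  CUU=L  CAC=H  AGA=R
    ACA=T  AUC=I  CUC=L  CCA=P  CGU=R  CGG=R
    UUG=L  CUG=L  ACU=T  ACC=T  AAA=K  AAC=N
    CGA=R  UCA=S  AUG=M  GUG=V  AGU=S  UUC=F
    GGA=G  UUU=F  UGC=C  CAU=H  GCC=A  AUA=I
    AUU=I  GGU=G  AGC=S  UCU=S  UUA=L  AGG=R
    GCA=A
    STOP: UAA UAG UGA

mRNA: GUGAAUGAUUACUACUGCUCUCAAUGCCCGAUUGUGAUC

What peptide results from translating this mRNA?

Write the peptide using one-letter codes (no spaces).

start AUG at pos 4
pos 4: AUG -> M; peptide=M
pos 7: AUU -> I; peptide=MI
pos 10: ACU -> T; peptide=MIT
pos 13: ACU -> T; peptide=MITT
pos 16: GCU -> A; peptide=MITTA
pos 19: CUC -> L; peptide=MITTAL
pos 22: AAU -> N; peptide=MITTALN
pos 25: GCC -> A; peptide=MITTALNA
pos 28: CGA -> R; peptide=MITTALNAR
pos 31: UUG -> L; peptide=MITTALNARL
pos 34: UGA -> STOP

Answer: MITTALNARL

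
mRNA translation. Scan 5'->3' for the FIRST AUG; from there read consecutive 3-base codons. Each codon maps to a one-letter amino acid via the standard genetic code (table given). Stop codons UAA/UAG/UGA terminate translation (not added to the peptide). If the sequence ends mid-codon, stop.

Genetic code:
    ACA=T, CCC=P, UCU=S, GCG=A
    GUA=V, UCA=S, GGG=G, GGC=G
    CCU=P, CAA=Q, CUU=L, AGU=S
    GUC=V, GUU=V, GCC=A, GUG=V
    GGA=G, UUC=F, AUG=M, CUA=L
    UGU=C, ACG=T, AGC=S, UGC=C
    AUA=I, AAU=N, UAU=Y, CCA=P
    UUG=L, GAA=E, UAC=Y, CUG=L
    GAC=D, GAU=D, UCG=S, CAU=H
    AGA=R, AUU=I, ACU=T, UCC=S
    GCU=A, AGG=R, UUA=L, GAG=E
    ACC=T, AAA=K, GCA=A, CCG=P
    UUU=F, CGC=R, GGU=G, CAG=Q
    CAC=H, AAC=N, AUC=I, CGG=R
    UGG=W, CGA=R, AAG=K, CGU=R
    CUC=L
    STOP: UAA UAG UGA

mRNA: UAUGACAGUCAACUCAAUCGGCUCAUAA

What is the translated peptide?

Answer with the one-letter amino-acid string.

start AUG at pos 1
pos 1: AUG -> M; peptide=M
pos 4: ACA -> T; peptide=MT
pos 7: GUC -> V; peptide=MTV
pos 10: AAC -> N; peptide=MTVN
pos 13: UCA -> S; peptide=MTVNS
pos 16: AUC -> I; peptide=MTVNSI
pos 19: GGC -> G; peptide=MTVNSIG
pos 22: UCA -> S; peptide=MTVNSIGS
pos 25: UAA -> STOP

Answer: MTVNSIGS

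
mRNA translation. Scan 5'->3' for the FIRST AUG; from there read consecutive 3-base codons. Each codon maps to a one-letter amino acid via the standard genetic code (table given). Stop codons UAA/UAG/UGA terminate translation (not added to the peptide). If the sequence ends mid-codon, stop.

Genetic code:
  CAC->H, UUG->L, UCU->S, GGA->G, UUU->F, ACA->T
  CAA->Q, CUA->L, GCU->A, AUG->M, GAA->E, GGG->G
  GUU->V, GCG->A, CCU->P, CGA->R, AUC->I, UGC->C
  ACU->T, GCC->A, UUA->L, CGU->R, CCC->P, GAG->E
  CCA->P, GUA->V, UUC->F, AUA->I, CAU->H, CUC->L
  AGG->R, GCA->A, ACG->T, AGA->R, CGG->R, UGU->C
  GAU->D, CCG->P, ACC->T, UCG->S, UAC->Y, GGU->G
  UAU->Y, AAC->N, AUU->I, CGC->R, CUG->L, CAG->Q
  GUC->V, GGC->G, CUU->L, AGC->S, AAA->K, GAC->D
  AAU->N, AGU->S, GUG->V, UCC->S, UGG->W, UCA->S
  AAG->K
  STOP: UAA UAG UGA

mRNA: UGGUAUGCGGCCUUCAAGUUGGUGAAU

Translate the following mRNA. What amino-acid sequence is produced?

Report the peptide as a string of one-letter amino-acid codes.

start AUG at pos 4
pos 4: AUG -> M; peptide=M
pos 7: CGG -> R; peptide=MR
pos 10: CCU -> P; peptide=MRP
pos 13: UCA -> S; peptide=MRPS
pos 16: AGU -> S; peptide=MRPSS
pos 19: UGG -> W; peptide=MRPSSW
pos 22: UGA -> STOP

Answer: MRPSSW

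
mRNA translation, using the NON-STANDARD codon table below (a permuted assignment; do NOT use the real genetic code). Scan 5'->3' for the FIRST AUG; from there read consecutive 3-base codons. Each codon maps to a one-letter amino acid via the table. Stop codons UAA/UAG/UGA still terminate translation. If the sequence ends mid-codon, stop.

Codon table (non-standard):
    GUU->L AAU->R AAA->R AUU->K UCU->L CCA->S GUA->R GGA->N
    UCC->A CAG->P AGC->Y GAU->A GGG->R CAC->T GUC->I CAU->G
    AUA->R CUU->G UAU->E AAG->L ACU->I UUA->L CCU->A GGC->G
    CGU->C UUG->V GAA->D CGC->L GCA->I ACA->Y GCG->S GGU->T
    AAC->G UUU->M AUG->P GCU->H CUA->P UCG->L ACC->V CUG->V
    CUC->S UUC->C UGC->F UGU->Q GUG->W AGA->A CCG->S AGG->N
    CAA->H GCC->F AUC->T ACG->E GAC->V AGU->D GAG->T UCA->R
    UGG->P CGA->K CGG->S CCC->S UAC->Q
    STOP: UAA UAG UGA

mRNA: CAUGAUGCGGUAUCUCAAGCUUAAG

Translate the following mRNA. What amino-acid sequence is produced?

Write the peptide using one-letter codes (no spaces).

Answer: PPSESLGL

Derivation:
start AUG at pos 1
pos 1: AUG -> P; peptide=P
pos 4: AUG -> P; peptide=PP
pos 7: CGG -> S; peptide=PPS
pos 10: UAU -> E; peptide=PPSE
pos 13: CUC -> S; peptide=PPSES
pos 16: AAG -> L; peptide=PPSESL
pos 19: CUU -> G; peptide=PPSESLG
pos 22: AAG -> L; peptide=PPSESLGL
pos 25: only 0 nt remain (<3), stop (end of mRNA)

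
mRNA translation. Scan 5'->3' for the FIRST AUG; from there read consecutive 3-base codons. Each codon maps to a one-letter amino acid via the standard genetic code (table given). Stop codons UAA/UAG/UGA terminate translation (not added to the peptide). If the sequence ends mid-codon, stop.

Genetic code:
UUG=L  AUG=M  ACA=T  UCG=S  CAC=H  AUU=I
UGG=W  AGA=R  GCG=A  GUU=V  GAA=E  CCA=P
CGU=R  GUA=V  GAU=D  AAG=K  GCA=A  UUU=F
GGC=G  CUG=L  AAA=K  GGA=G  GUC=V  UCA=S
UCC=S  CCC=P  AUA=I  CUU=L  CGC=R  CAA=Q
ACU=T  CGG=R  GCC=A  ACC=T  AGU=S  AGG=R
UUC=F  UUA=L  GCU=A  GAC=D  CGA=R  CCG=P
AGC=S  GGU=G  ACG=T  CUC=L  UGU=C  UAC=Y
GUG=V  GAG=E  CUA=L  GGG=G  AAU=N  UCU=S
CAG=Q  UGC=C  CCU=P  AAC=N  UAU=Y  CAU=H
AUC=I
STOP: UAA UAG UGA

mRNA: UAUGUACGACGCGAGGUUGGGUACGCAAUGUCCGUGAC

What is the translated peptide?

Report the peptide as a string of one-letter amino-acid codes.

start AUG at pos 1
pos 1: AUG -> M; peptide=M
pos 4: UAC -> Y; peptide=MY
pos 7: GAC -> D; peptide=MYD
pos 10: GCG -> A; peptide=MYDA
pos 13: AGG -> R; peptide=MYDAR
pos 16: UUG -> L; peptide=MYDARL
pos 19: GGU -> G; peptide=MYDARLG
pos 22: ACG -> T; peptide=MYDARLGT
pos 25: CAA -> Q; peptide=MYDARLGTQ
pos 28: UGU -> C; peptide=MYDARLGTQC
pos 31: CCG -> P; peptide=MYDARLGTQCP
pos 34: UGA -> STOP

Answer: MYDARLGTQCP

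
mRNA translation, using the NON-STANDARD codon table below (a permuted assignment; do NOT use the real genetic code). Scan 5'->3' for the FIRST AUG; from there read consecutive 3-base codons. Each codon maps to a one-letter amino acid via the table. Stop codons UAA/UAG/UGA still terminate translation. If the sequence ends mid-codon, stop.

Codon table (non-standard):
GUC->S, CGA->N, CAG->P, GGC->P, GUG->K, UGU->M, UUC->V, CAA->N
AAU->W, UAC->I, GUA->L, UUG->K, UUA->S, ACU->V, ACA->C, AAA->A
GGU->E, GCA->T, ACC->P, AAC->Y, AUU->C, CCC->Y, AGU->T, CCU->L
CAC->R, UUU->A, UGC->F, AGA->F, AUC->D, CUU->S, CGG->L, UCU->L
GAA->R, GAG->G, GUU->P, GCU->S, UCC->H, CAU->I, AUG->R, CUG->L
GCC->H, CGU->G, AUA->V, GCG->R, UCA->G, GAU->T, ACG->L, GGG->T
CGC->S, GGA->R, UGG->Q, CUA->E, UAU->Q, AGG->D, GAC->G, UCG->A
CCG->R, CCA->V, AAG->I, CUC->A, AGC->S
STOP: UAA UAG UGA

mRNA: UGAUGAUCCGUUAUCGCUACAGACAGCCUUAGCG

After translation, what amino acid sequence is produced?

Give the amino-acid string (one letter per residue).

Answer: RDGQSIFPL

Derivation:
start AUG at pos 2
pos 2: AUG -> R; peptide=R
pos 5: AUC -> D; peptide=RD
pos 8: CGU -> G; peptide=RDG
pos 11: UAU -> Q; peptide=RDGQ
pos 14: CGC -> S; peptide=RDGQS
pos 17: UAC -> I; peptide=RDGQSI
pos 20: AGA -> F; peptide=RDGQSIF
pos 23: CAG -> P; peptide=RDGQSIFP
pos 26: CCU -> L; peptide=RDGQSIFPL
pos 29: UAG -> STOP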